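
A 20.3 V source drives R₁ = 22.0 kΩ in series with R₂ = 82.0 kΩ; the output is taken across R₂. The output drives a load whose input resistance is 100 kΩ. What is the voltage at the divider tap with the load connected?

The load sits in parallel with R₂: R₂‖R_L = (82.0 × 100) / (82.0 + 100) = 45.05 kΩ.
V_out = 20.3 × 45.05 / (22.0 + 45.05) = 20.3 × 45.05/67.05 = 13.6 V.
(Unloaded it would have been 16.0 V.)

V_out ≈ 13.6 V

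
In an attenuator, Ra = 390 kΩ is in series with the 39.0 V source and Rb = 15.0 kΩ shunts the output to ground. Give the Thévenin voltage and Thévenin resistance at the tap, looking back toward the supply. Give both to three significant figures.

V_th is the open-circuit tap voltage: 39.0 × 15.0/(390 + 15.0) = 1.44 V.
With the supply zeroed, Ra and Rb appear in parallel from the tap: R_th = Ra‖Rb = (390 × 15.0)/405.0 = 14.4 kΩ.

V_th = 1.44 V, R_th = 14.4 kΩ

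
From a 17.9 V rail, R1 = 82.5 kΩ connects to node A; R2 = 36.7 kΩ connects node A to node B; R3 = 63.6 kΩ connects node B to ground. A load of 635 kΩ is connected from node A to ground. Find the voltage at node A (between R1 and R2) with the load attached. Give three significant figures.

Below node A the series string R2+R3 = 100.3 kΩ sits in parallel with the 635 kΩ load: 86.62 kΩ.
V_A = 17.9 × 86.62/(82.5 + 86.62) = 9.17 V.

V ≈ 9.17 V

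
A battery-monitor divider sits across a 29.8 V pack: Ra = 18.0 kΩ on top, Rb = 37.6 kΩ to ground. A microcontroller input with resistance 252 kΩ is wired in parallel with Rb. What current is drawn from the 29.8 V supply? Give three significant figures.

Rb‖R_L = 32.72 kΩ, so the source sees Ra + Rb‖R_L = 50.72 kΩ.
I = 29.8 V / 50.72 kΩ = 0.588 mA.

I ≈ 0.588 mA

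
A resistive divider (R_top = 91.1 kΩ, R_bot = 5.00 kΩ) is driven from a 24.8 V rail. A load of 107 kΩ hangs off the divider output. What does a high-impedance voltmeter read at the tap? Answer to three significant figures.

The load sits in parallel with R_bot: R_bot‖R_L = (5.00 × 107) / (5.00 + 107) = 4.777 kΩ.
V_out = 24.8 × 4.777 / (91.1 + 4.777) = 24.8 × 4.777/95.88 = 1.24 V.

V_out ≈ 1.24 V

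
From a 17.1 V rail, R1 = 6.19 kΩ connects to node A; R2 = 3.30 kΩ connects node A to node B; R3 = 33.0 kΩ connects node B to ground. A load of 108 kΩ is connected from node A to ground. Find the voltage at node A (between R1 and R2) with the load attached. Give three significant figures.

V ≈ 13.9 V

Below node A the series string R2+R3 = 36.30 kΩ sits in parallel with the 108 kΩ load: 27.17 kΩ.
V_A = 17.1 × 27.17/(6.19 + 27.17) = 13.9 V.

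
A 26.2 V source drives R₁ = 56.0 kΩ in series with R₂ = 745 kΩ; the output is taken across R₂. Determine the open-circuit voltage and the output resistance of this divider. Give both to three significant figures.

V_th is the open-circuit tap voltage: 26.2 × 745/(56.0 + 745) = 24.4 V.
With the supply zeroed, R₁ and R₂ appear in parallel from the tap: R_th = R₁‖R₂ = (56.0 × 745)/801.0 = 52.1 kΩ.

V_th = 24.4 V, R_th = 52.1 kΩ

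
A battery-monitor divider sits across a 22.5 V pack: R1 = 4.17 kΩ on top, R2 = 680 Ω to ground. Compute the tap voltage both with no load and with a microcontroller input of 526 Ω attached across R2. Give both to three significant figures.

Open-circuit: V = 22.5 × 680/(4170 + 680) = 3.15 V.
With the load, R2 becomes R2‖R_L = 296.6 Ω, so V = 22.5 × 296.6/4467 = 1.49 V.

Unloaded: 3.15 V; loaded: 1.49 V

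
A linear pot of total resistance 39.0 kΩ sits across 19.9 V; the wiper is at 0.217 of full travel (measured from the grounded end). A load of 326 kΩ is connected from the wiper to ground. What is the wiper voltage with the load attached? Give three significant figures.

The wiper splits the pot into (1−α)R = 30.54 kΩ above and αR = 8.463 kΩ below.
Lower section ‖ load = 8.249 kΩ.
V_wiper = 19.9 × 8.249/(30.54 + 8.249) = 4.23 V.

V ≈ 4.23 V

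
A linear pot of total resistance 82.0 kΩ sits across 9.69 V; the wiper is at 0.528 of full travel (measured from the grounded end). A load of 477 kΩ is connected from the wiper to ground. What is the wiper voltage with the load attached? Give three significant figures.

The wiper splits the pot into (1−α)R = 38.70 kΩ above and αR = 43.30 kΩ below.
Lower section ‖ load = 39.69 kΩ.
V_wiper = 9.69 × 39.69/(38.70 + 39.69) = 4.91 V.

V ≈ 4.91 V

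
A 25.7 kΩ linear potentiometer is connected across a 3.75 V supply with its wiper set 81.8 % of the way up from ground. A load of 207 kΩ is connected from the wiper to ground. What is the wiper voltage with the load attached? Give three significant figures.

The wiper splits the pot into (1−α)R = 4.677 kΩ above and αR = 21.02 kΩ below.
Lower section ‖ load = 19.08 kΩ.
V_wiper = 3.75 × 19.08/(4.677 + 19.08) = 3.01 V.

V ≈ 3.01 V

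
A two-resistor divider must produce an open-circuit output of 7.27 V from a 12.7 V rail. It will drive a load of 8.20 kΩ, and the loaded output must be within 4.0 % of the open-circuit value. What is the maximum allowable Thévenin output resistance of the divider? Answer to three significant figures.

R_th ≤ 342 Ω

Loading drop = R_th/(R_th + R_L) ≤ 0.0400, so R_th ≤ R_L · ε/(1−ε) = 8.20 kΩ × 0.0400/0.9600 = 342 Ω.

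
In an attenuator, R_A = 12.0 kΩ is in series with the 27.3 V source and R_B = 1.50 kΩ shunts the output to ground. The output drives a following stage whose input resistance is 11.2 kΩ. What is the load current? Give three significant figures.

I_L ≈ 0.242 mA

R_B‖R_L = 1.323 kΩ; V_out = 27.3 × 1.323/13.32 = 2.711 V.
I_L = V_out / R_L = 2.711 / 11.2 kΩ = 0.242 mA.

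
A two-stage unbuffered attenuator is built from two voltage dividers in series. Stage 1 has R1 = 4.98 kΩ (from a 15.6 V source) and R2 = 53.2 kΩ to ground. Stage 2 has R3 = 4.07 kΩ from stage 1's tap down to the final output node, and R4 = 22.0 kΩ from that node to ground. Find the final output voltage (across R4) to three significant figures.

V_out ≈ 10.2 V

Stage 2 presents R3+R4 = 26.07 kΩ as a load on stage 1's tap.
Stage 1's lower leg becomes R2‖(R3+R4) = 17.50 kΩ, so V_mid = 15.6 × 17.50/22.48 = 12.14 V.
Stage 2 is itself unloaded: V_out = V_mid × R4/(R3+R4) = 12.14 × 22.0/26.07 = 10.2 V.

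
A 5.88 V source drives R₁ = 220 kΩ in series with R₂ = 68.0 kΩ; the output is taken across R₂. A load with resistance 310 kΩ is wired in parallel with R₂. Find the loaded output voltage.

V_out ≈ 1.19 V

The load sits in parallel with R₂: R₂‖R_L = (68.0 × 310) / (68.0 + 310) = 55.77 kΩ.
V_out = 5.88 × 55.77 / (220 + 55.77) = 5.88 × 55.77/275.8 = 1.19 V.
(Unloaded it would have been 1.39 V.)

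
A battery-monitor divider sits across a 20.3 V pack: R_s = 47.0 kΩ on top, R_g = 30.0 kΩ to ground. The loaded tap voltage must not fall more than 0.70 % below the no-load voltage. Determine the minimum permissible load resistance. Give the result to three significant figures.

Output resistance R_th = R_s‖R_g = (47.0 × 30.0)/77.00 = 18.31 kΩ.
The fractional drop is R_th/(R_th + R_L); requiring this ≤ 0.00700 gives R_L ≥ R_th(1/0.00700 − 1) = 18.31 × 141.9 = 2.60 MΩ.

R_L(min) ≈ 2.60 MΩ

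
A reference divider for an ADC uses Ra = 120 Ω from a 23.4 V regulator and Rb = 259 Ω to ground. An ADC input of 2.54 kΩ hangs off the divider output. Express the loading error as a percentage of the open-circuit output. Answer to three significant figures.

The divider's output (Thévenin) resistance is Ra‖Rb = 82.01 Ω.
Fractional drop under load = R_th/(R_th + R_L) = 82.01 / (82.01 + 2540) = 0.03128.
So the output falls by 3.13 %.

3.13 %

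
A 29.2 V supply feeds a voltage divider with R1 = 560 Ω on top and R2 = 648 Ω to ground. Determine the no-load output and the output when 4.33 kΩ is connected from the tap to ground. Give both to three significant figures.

Open-circuit: V = 29.2 × 648/(560 + 648) = 15.7 V.
With the load, R2 becomes R2‖R_L = 563.6 Ω, so V = 29.2 × 563.6/1124 = 14.6 V.

Unloaded: 15.7 V; loaded: 14.6 V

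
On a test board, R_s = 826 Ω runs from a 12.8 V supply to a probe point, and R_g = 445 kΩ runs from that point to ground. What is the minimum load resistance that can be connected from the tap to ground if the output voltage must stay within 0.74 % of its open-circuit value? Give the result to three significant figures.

R_L(min) ≈ 111 kΩ

Output resistance R_th = R_s‖R_g = (826 × 445000)/445800 = 824.5 Ω.
The fractional drop is R_th/(R_th + R_L); requiring this ≤ 0.00740 gives R_L ≥ R_th(1/0.00740 − 1) = 824.5 × 134.1 = 111 kΩ.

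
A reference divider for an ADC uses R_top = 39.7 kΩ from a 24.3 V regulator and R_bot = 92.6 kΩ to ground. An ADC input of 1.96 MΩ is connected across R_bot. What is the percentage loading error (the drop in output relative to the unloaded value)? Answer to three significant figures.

1.40 %

The divider's output (Thévenin) resistance is R_top‖R_bot = 27.79 kΩ.
Fractional drop under load = R_th/(R_th + R_L) = 27.79 / (27.79 + 1960) = 0.01398.
So the output falls by 1.40 %.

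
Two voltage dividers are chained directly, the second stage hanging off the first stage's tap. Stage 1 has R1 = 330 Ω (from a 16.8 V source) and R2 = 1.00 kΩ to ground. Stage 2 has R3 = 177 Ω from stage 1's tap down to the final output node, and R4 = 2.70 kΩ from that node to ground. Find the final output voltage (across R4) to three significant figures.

V_out ≈ 10.9 V

Stage 2 presents R3+R4 = 2877 Ω as a load on stage 1's tap.
Stage 1's lower leg becomes R2‖(R3+R4) = 742.1 Ω, so V_mid = 16.8 × 742.1/1072 = 11.63 V.
Stage 2 is itself unloaded: V_out = V_mid × R4/(R3+R4) = 11.63 × 2700/2877 = 10.9 V.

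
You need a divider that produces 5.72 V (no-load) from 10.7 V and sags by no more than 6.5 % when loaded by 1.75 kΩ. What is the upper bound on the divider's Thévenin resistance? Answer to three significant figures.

R_th ≤ 122 Ω

Loading drop = R_th/(R_th + R_L) ≤ 0.0650, so R_th ≤ R_L · ε/(1−ε) = 1.75 kΩ × 0.0650/0.9350 = 122 Ω.
(Any R1, R2 with R2/(R1+R2) = 0.535 and R1‖R2 ≤ 122 Ω will meet the spec.)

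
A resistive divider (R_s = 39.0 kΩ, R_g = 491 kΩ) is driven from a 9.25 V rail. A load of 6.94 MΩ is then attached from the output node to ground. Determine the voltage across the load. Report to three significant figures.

V_out ≈ 8.52 V

The load sits in parallel with R_g: R_g‖R_L = (491 × 6940) / (491 + 6940) = 458.6 kΩ.
V_out = 9.25 × 458.6 / (39.0 + 458.6) = 9.25 × 458.6/497.6 = 8.52 V.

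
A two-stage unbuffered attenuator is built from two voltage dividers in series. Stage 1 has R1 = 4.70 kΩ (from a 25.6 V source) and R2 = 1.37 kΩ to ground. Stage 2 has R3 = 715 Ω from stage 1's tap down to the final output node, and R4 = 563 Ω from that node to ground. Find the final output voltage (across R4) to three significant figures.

V_out ≈ 1.39 V

Stage 2 presents R3+R4 = 1278 Ω as a load on stage 1's tap.
Stage 1's lower leg becomes R2‖(R3+R4) = 661.2 Ω, so V_mid = 25.6 × 661.2/5361 = 3.157 V.
Stage 2 is itself unloaded: V_out = V_mid × R4/(R3+R4) = 3.157 × 563/1278 = 1.39 V.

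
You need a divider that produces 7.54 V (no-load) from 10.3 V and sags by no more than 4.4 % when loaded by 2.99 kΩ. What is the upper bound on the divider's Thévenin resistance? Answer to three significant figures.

R_th ≤ 138 Ω

Loading drop = R_th/(R_th + R_L) ≤ 0.0440, so R_th ≤ R_L · ε/(1−ε) = 2.99 kΩ × 0.0440/0.9560 = 138 Ω.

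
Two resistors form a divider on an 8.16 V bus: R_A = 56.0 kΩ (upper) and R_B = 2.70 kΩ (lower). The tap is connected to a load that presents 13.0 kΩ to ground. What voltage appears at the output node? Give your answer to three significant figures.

The load sits in parallel with R_B: R_B‖R_L = (2.70 × 13.0) / (2.70 + 13.0) = 2.236 kΩ.
V_out = 8.16 × 2.236 / (56.0 + 2.236) = 8.16 × 2.236/58.24 = 0.313 V.
(Unloaded it would have been 0.375 V.)

V_out ≈ 0.313 V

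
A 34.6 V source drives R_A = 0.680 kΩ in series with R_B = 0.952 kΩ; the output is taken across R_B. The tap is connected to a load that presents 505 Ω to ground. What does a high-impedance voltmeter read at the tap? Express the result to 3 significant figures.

V_out ≈ 11.3 V

The load sits in parallel with R_B: R_B‖R_L = (952 × 505) / (952 + 505) = 330.0 Ω.
V_out = 34.6 × 330.0 / (680 + 330.0) = 34.6 × 330.0/1010 = 11.3 V.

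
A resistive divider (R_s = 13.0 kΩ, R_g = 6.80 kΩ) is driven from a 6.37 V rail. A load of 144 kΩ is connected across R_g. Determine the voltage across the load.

V_out ≈ 2.12 V

The load sits in parallel with R_g: R_g‖R_L = (6.80 × 144) / (6.80 + 144) = 6.493 kΩ.
V_out = 6.37 × 6.493 / (13.0 + 6.493) = 6.37 × 6.493/19.49 = 2.12 V.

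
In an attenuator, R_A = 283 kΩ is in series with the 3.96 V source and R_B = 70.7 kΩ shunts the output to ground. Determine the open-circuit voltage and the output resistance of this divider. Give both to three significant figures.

V_th is the open-circuit tap voltage: 3.96 × 70.7/(283 + 70.7) = 0.792 V.
With the supply zeroed, R_A and R_B appear in parallel from the tap: R_th = R_A‖R_B = (283 × 70.7)/353.7 = 56.6 kΩ.

V_th = 0.792 V, R_th = 56.6 kΩ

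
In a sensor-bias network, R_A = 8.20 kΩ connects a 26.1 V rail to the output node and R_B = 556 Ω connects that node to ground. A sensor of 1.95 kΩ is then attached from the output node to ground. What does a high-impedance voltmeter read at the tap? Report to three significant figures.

The load sits in parallel with R_B: R_B‖R_L = (556 × 1950) / (556 + 1950) = 432.6 Ω.
V_out = 26.1 × 432.6 / (8200 + 432.6) = 26.1 × 432.6/8633 = 1.31 V.
(Unloaded it would have been 1.66 V.)

V_out ≈ 1.31 V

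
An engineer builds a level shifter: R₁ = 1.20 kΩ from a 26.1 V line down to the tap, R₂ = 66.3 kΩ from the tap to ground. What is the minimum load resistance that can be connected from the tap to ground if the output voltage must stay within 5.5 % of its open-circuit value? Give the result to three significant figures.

R_L(min) ≈ 20.3 kΩ

Output resistance R_th = R₁‖R₂ = (1.20 × 66.3)/67.50 = 1.179 kΩ.
The fractional drop is R_th/(R_th + R_L); requiring this ≤ 0.0550 gives R_L ≥ R_th(1/0.0550 − 1) = 1.179 × 17.18 = 20.3 kΩ.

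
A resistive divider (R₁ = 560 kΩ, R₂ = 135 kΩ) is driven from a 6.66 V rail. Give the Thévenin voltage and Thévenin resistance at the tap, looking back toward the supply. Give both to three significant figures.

V_th = 1.29 V, R_th = 109 kΩ

V_th is the open-circuit tap voltage: 6.66 × 135/(560 + 135) = 1.29 V.
With the supply zeroed, R₁ and R₂ appear in parallel from the tap: R_th = R₁‖R₂ = (560 × 135)/695.0 = 109 kΩ.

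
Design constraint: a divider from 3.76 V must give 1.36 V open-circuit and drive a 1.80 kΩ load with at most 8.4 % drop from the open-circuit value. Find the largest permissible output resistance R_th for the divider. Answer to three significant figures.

Loading drop = R_th/(R_th + R_L) ≤ 0.0840, so R_th ≤ R_L · ε/(1−ε) = 1.80 kΩ × 0.0840/0.9160 = 165 Ω.

R_th ≤ 165 Ω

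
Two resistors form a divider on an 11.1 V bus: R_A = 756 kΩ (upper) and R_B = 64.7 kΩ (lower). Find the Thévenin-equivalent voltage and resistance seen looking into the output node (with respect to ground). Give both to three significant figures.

V_th is the open-circuit tap voltage: 11.1 × 64.7/(756 + 64.7) = 0.875 V.
With the supply zeroed, R_A and R_B appear in parallel from the tap: R_th = R_A‖R_B = (756 × 64.7)/820.7 = 59.6 kΩ.

V_th = 0.875 V, R_th = 59.6 kΩ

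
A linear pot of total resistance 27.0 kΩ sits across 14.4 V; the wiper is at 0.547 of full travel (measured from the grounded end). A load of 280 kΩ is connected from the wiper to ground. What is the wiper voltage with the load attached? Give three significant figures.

The wiper splits the pot into (1−α)R = 12.23 kΩ above and αR = 14.77 kΩ below.
Lower section ‖ load = 14.03 kΩ.
V_wiper = 14.4 × 14.03/(12.23 + 14.03) = 7.69 V.

V ≈ 7.69 V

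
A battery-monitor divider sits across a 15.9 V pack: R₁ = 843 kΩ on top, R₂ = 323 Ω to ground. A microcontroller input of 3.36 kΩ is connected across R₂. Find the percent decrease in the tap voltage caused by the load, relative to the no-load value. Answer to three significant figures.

Unloaded V = 15.9 × 323/843300 = 0.0060898 V.
Loaded: R₂‖R_L = 294.7 Ω, giving V = 15.9 × 294.7/843300 = 0.0055559 V.
Drop = (0.0060898 − 0.0055559) / 0.0060898 = 8.77 %.

8.77 %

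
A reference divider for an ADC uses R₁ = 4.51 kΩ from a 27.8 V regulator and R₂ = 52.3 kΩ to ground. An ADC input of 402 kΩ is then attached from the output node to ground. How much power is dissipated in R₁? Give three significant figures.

P ≈ 1.35 mW

Total resistance from the source is R₁ + (R₂‖R_L) = 50.79 kΩ, so I = 27.8/50.79 kΩ = 0.5474 mA.
P = I²·R₁ = (0.5474 mA)² × 4.51 kΩ = 1.35 mW.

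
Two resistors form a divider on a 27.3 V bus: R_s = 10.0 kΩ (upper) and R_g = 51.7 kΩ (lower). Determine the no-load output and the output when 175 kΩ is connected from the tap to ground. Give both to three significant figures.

Unloaded: 22.9 V; loaded: 21.8 V

Open-circuit: V = 27.3 × 51.7/(10.0 + 51.7) = 22.9 V.
With the load, R_g becomes R_g‖R_L = 39.91 kΩ, so V = 27.3 × 39.91/49.91 = 21.8 V.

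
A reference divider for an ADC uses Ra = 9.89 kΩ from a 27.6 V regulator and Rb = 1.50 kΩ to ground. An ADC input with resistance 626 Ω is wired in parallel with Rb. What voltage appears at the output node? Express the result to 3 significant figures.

The load sits in parallel with Rb: Rb‖R_L = (1500 × 626) / (1500 + 626) = 441.7 Ω.
V_out = 27.6 × 441.7 / (9890 + 441.7) = 27.6 × 441.7/10330 = 1.18 V.
(Unloaded it would have been 3.63 V.)

V_out ≈ 1.18 V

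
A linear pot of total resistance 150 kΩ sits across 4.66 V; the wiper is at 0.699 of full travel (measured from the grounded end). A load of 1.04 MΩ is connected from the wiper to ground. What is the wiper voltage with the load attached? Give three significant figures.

V ≈ 3.16 V

The wiper splits the pot into (1−α)R = 45.15 kΩ above and αR = 104.8 kΩ below.
Lower section ‖ load = 95.25 kΩ.
V_wiper = 4.66 × 95.25/(45.15 + 95.25) = 3.16 V.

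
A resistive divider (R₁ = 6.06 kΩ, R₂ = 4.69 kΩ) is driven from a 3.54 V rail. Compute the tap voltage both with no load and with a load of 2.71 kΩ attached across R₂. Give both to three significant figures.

Unloaded: 1.54 V; loaded: 0.782 V

Open-circuit: V = 3.54 × 4.69/(6.06 + 4.69) = 1.54 V.
With the load, R₂ becomes R₂‖R_L = 1.718 kΩ, so V = 3.54 × 1.718/7.778 = 0.782 V.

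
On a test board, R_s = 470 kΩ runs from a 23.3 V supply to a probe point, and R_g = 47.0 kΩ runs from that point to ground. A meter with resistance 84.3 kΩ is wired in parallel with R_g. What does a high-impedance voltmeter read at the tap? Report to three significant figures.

V_out ≈ 1.41 V

The load sits in parallel with R_g: R_g‖R_L = (47.0 × 84.3) / (47.0 + 84.3) = 30.18 kΩ.
V_out = 23.3 × 30.18 / (470 + 30.18) = 23.3 × 30.18/500.2 = 1.41 V.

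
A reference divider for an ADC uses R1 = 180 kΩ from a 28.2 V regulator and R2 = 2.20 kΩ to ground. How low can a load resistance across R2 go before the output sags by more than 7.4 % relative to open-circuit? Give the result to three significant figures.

R_L(min) ≈ 27.2 kΩ

Output resistance R_th = R1‖R2 = (180 × 2.20)/182.2 = 2.173 kΩ.
The fractional drop is R_th/(R_th + R_L); requiring this ≤ 0.0740 gives R_L ≥ R_th(1/0.0740 − 1) = 2.173 × 12.51 = 27.2 kΩ.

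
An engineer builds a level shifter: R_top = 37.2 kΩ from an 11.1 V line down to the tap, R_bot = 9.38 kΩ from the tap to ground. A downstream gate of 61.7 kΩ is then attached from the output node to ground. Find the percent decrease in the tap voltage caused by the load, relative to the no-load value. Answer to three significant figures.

The divider's output (Thévenin) resistance is R_top‖R_bot = 7.491 kΩ.
Fractional drop under load = R_th/(R_th + R_L) = 7.491 / (7.491 + 61.7) = 0.1083.
So the output falls by 10.8 %.

10.8 %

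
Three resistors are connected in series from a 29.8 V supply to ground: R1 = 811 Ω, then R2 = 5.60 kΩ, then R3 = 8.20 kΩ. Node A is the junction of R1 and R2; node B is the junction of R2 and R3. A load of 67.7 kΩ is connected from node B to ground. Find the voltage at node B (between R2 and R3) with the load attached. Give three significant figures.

V ≈ 15.9 V

At node B, R3 is in parallel with the load: R3‖R_L = 7314 Ω.
Below node A the resistance is R2 + (R3‖R_L) = 12910 Ω, so V_A = 29.8 × 12910/13730 = 28.04 V.
Then V_B = V_A × (R3‖R_L)/(R2 + R3‖R_L) = 28.04 × 7314/12910 = 15.9 V.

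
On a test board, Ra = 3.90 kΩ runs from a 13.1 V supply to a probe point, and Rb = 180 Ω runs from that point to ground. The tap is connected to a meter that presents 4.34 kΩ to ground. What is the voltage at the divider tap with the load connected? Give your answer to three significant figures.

V_out ≈ 0.556 V

The load sits in parallel with Rb: Rb‖R_L = (180 × 4340) / (180 + 4340) = 172.8 Ω.
V_out = 13.1 × 172.8 / (3900 + 172.8) = 13.1 × 172.8/4073 = 0.556 V.
(Unloaded it would have been 0.578 V.)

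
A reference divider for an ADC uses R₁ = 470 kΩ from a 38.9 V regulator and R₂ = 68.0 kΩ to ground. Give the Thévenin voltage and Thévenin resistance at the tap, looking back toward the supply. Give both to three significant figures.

V_th = 4.92 V, R_th = 59.4 kΩ

V_th is the open-circuit tap voltage: 38.9 × 68.0/(470 + 68.0) = 4.92 V.
With the supply zeroed, R₁ and R₂ appear in parallel from the tap: R_th = R₁‖R₂ = (470 × 68.0)/538.0 = 59.4 kΩ.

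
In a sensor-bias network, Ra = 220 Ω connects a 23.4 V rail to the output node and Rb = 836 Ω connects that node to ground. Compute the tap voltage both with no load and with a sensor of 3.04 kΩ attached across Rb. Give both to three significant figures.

Unloaded: 18.5 V; loaded: 17.5 V

Open-circuit: V = 23.4 × 836/(220 + 836) = 18.5 V.
With the load, Rb becomes Rb‖R_L = 655.7 Ω, so V = 23.4 × 655.7/875.7 = 17.5 V.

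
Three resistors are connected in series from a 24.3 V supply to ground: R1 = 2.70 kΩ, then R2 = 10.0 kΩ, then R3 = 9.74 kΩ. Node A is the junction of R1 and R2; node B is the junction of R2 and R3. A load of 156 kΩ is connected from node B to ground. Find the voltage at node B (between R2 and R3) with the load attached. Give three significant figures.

At node B, R3 is in parallel with the load: R3‖R_L = 9.168 kΩ.
Below node A the resistance is R2 + (R3‖R_L) = 19.17 kΩ, so V_A = 24.3 × 19.17/21.87 = 21.30 V.
Then V_B = V_A × (R3‖R_L)/(R2 + R3‖R_L) = 21.30 × 9.168/19.17 = 10.2 V.

V ≈ 10.2 V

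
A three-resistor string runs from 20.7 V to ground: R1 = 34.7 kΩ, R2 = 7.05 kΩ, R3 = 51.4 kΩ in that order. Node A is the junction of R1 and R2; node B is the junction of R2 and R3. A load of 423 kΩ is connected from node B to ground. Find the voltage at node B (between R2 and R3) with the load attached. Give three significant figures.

V ≈ 10.8 V

At node B, R3 is in parallel with the load: R3‖R_L = 45.83 kΩ.
Below node A the resistance is R2 + (R3‖R_L) = 52.88 kΩ, so V_A = 20.7 × 52.88/87.58 = 12.50 V.
Then V_B = V_A × (R3‖R_L)/(R2 + R3‖R_L) = 12.50 × 45.83/52.88 = 10.8 V.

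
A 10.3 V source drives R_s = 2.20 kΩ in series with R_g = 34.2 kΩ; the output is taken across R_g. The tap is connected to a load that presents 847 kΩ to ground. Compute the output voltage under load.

V_out ≈ 9.65 V

The load sits in parallel with R_g: R_g‖R_L = (34.2 × 847) / (34.2 + 847) = 32.87 kΩ.
V_out = 10.3 × 32.87 / (2.20 + 32.87) = 10.3 × 32.87/35.07 = 9.65 V.
(Unloaded it would have been 9.68 V.)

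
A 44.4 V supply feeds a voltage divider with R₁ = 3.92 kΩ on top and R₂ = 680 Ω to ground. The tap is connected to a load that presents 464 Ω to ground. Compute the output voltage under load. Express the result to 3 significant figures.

The load sits in parallel with R₂: R₂‖R_L = (680 × 464) / (680 + 464) = 275.8 Ω.
V_out = 44.4 × 275.8 / (3920 + 275.8) = 44.4 × 275.8/4196 = 2.92 V.
(Unloaded it would have been 6.56 V.)

V_out ≈ 2.92 V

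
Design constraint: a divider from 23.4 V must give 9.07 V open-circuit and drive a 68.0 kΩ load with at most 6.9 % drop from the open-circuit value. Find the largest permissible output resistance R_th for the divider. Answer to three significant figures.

R_th ≤ 5.04 kΩ

Loading drop = R_th/(R_th + R_L) ≤ 0.0690, so R_th ≤ R_L · ε/(1−ε) = 68.0 kΩ × 0.0690/0.9310 = 5.04 kΩ.
(Any R1, R2 with R2/(R1+R2) = 0.388 and R1‖R2 ≤ 5.04 kΩ will meet the spec.)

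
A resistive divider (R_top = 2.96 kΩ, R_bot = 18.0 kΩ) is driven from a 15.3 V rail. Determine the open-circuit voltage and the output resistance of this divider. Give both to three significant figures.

V_th = 13.1 V, R_th = 2.54 kΩ

V_th is the open-circuit tap voltage: 15.3 × 18.0/(2.96 + 18.0) = 13.1 V.
With the supply zeroed, R_top and R_bot appear in parallel from the tap: R_th = R_top‖R_bot = (2.96 × 18.0)/20.96 = 2.54 kΩ.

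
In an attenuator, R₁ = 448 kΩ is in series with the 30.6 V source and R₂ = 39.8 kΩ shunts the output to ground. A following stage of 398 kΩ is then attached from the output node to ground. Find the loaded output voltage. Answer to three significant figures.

The load sits in parallel with R₂: R₂‖R_L = (39.8 × 398) / (39.8 + 398) = 36.18 kΩ.
V_out = 30.6 × 36.18 / (448 + 36.18) = 30.6 × 36.18/484.2 = 2.29 V.
(Unloaded it would have been 2.50 V.)

V_out ≈ 2.29 V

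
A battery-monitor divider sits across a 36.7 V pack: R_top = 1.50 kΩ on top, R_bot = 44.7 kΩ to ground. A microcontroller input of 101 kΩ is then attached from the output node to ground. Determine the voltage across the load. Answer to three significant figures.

V_out ≈ 35.0 V

The load sits in parallel with R_bot: R_bot‖R_L = (44.7 × 101) / (44.7 + 101) = 30.99 kΩ.
V_out = 36.7 × 30.99 / (1.50 + 30.99) = 36.7 × 30.99/32.49 = 35.0 V.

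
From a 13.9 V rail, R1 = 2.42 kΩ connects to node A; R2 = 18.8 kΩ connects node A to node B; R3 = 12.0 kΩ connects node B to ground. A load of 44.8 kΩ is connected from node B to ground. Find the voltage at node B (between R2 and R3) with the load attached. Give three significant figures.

V ≈ 4.29 V

At node B, R3 is in parallel with the load: R3‖R_L = 9.465 kΩ.
Below node A the resistance is R2 + (R3‖R_L) = 28.26 kΩ, so V_A = 13.9 × 28.26/30.68 = 12.80 V.
Then V_B = V_A × (R3‖R_L)/(R2 + R3‖R_L) = 12.80 × 9.465/28.26 = 4.29 V.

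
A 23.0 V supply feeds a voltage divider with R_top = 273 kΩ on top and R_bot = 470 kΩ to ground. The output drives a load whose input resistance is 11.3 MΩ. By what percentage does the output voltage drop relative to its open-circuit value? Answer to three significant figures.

The divider's output (Thévenin) resistance is R_top‖R_bot = 172.7 kΩ.
Fractional drop under load = R_th/(R_th + R_L) = 172.7 / (172.7 + 11300) = 0.01505.
So the output falls by 1.51 %.

1.51 %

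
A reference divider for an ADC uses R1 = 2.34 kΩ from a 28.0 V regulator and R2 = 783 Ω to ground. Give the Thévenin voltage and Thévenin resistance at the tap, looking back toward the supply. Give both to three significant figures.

V_th is the open-circuit tap voltage: 28.0 × 783/(2340 + 783) = 7.02 V.
With the supply zeroed, R1 and R2 appear in parallel from the tap: R_th = R1‖R2 = (2340 × 783)/3123 = 587 Ω.

V_th = 7.02 V, R_th = 587 Ω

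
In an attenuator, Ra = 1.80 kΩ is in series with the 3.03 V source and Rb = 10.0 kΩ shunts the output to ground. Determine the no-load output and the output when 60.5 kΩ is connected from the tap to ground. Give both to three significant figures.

Open-circuit: V = 3.03 × 10.0/(1.80 + 10.0) = 2.57 V.
With the load, Rb becomes Rb‖R_L = 8.582 kΩ, so V = 3.03 × 8.582/10.38 = 2.50 V.

Unloaded: 2.57 V; loaded: 2.50 V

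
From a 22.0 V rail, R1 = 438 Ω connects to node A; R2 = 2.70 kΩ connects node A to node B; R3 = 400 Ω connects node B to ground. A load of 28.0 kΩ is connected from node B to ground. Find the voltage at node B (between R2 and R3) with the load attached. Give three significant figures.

At node B, R3 is in parallel with the load: R3‖R_L = 394.4 Ω.
Below node A the resistance is R2 + (R3‖R_L) = 3094 Ω, so V_A = 22.0 × 3094/3532 = 19.27 V.
Then V_B = V_A × (R3‖R_L)/(R2 + R3‖R_L) = 19.27 × 394.4/3094 = 2.46 V.

V ≈ 2.46 V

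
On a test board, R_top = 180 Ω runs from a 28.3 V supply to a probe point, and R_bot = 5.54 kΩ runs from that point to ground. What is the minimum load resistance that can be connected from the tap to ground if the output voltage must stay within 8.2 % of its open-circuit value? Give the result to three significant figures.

R_L(min) ≈ 1.95 kΩ

Output resistance R_th = R_top‖R_bot = (180 × 5540)/5720 = 174.3 Ω.
The fractional drop is R_th/(R_th + R_L); requiring this ≤ 0.0820 gives R_L ≥ R_th(1/0.0820 − 1) = 174.3 × 11.20 = 1.95 kΩ.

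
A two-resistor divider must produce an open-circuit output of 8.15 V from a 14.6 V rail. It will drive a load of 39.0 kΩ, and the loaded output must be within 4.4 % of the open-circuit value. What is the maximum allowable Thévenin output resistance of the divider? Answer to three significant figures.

R_th ≤ 1.79 kΩ

Loading drop = R_th/(R_th + R_L) ≤ 0.0440, so R_th ≤ R_L · ε/(1−ε) = 39.0 kΩ × 0.0440/0.9560 = 1.79 kΩ.
(Any R1, R2 with R2/(R1+R2) = 0.558 and R1‖R2 ≤ 1.79 kΩ will meet the spec.)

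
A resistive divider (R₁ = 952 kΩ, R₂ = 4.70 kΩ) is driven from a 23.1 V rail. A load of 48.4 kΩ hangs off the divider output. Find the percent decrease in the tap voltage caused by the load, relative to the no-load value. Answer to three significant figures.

8.81 %

The divider's output (Thévenin) resistance is R₁‖R₂ = 4.677 kΩ.
Fractional drop under load = R_th/(R_th + R_L) = 4.677 / (4.677 + 48.4) = 0.08812.
So the output falls by 8.81 %.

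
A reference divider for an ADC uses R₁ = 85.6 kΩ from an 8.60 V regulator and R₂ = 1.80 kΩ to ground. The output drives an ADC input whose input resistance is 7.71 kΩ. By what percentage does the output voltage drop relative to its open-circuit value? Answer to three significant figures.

The divider's output (Thévenin) resistance is R₁‖R₂ = 1.763 kΩ.
Fractional drop under load = R_th/(R_th + R_L) = 1.763 / (1.763 + 7.71) = 0.1861.
So the output falls by 18.6 %.

18.6 %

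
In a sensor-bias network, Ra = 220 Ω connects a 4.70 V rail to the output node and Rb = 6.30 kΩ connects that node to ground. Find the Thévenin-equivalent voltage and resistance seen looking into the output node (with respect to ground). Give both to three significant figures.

V_th = 4.54 V, R_th = 213 Ω

V_th is the open-circuit tap voltage: 4.70 × 6300/(220 + 6300) = 4.54 V.
With the supply zeroed, Ra and Rb appear in parallel from the tap: R_th = Ra‖Rb = (220 × 6300)/6520 = 213 Ω.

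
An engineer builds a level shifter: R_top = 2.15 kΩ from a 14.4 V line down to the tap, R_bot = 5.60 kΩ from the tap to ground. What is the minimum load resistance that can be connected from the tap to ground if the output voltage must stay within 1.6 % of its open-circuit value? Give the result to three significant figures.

Output resistance R_th = R_top‖R_bot = (2.15 × 5.60)/7.750 = 1.554 kΩ.
The fractional drop is R_th/(R_th + R_L); requiring this ≤ 0.0160 gives R_L ≥ R_th(1/0.0160 − 1) = 1.554 × 61.50 = 95.5 kΩ.

R_L(min) ≈ 95.5 kΩ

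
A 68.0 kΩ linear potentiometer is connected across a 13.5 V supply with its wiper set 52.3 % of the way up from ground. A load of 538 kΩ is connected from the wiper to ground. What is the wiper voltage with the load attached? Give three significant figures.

The wiper splits the pot into (1−α)R = 32.44 kΩ above and αR = 35.56 kΩ below.
Lower section ‖ load = 33.36 kΩ.
V_wiper = 13.5 × 33.36/(32.44 + 33.36) = 6.84 V.

V ≈ 6.84 V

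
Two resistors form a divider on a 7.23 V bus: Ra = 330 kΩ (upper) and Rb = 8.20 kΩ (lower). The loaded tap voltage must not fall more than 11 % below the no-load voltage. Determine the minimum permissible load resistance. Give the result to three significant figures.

Output resistance R_th = Ra‖Rb = (330 × 8.20)/338.2 = 8.001 kΩ.
The fractional drop is R_th/(R_th + R_L); requiring this ≤ 0.110 gives R_L ≥ R_th(1/0.110 − 1) = 8.001 × 8.091 = 64.7 kΩ.

R_L(min) ≈ 64.7 kΩ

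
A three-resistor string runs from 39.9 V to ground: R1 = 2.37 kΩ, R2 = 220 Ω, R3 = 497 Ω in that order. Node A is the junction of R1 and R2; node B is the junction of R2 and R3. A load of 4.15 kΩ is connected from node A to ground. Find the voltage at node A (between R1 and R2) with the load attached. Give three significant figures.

Below node A the series string R2+R3 = 717.0 Ω sits in parallel with the 4150 Ω load: 611.4 Ω.
V_A = 39.9 × 611.4/(2370 + 611.4) = 8.18 V.

V ≈ 8.18 V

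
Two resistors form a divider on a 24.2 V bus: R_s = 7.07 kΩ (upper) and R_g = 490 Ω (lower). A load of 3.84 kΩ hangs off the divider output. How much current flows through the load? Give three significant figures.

I_L ≈ 0.365 mA

R_g‖R_L = 434.5 Ω; V_out = 24.2 × 434.5/7505 = 1.401 V.
I_L = V_out / R_L = 1.401 / 3.84 kΩ = 0.365 mA.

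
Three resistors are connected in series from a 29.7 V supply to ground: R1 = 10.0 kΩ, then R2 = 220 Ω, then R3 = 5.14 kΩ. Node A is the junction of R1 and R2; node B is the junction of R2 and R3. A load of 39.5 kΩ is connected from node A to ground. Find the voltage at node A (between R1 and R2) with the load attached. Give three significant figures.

Below node A the series string R2+R3 = 5360 Ω sits in parallel with the 39500 Ω load: 4720 Ω.
V_A = 29.7 × 4720/(10000 + 4720) = 9.52 V.

V ≈ 9.52 V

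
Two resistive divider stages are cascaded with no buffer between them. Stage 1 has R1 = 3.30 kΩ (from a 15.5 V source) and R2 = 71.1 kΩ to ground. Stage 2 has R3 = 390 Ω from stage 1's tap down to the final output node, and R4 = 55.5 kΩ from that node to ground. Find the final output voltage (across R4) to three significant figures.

Stage 2 presents R3+R4 = 55890 Ω as a load on stage 1's tap.
Stage 1's lower leg becomes R2‖(R3+R4) = 31290 Ω, so V_mid = 15.5 × 31290/34590 = 14.02 V.
Stage 2 is itself unloaded: V_out = V_mid × R4/(R3+R4) = 14.02 × 55500/55890 = 13.9 V.

V_out ≈ 13.9 V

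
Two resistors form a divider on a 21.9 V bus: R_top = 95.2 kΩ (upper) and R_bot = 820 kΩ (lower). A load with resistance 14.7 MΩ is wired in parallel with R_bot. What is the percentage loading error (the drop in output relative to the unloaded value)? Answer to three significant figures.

0.577 %

The divider's output (Thévenin) resistance is R_top‖R_bot = 85.30 kΩ.
Fractional drop under load = R_th/(R_th + R_L) = 85.30 / (85.30 + 14700) = 0.005769.
So the output falls by 0.577 %.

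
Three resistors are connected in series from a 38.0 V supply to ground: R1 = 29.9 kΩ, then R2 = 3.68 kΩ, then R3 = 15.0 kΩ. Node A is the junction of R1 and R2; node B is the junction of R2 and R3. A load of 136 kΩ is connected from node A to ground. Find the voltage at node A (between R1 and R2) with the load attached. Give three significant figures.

Below node A the series string R2+R3 = 18.68 kΩ sits in parallel with the 136 kΩ load: 16.42 kΩ.
V_A = 38.0 × 16.42/(29.9 + 16.42) = 13.5 V.

V ≈ 13.5 V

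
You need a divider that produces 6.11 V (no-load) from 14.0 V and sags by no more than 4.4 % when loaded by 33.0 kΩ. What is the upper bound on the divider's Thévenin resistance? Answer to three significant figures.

Loading drop = R_th/(R_th + R_L) ≤ 0.0440, so R_th ≤ R_L · ε/(1−ε) = 33.0 kΩ × 0.0440/0.9560 = 1.52 kΩ.
(Any R1, R2 with R2/(R1+R2) = 0.436 and R1‖R2 ≤ 1.52 kΩ will meet the spec.)

R_th ≤ 1.52 kΩ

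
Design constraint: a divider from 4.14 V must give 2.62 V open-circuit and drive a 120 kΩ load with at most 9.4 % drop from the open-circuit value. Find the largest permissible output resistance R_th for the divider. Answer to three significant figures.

R_th ≤ 12.5 kΩ

Loading drop = R_th/(R_th + R_L) ≤ 0.0940, so R_th ≤ R_L · ε/(1−ε) = 120 kΩ × 0.0940/0.9060 = 12.5 kΩ.
(Any R1, R2 with R2/(R1+R2) = 0.633 and R1‖R2 ≤ 12.5 kΩ will meet the spec.)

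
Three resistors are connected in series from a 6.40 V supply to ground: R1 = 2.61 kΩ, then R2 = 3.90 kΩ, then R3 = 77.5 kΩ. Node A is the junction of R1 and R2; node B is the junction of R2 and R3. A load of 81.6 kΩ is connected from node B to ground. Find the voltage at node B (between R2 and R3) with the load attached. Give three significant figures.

V ≈ 5.50 V

At node B, R3 is in parallel with the load: R3‖R_L = 39.75 kΩ.
Below node A the resistance is R2 + (R3‖R_L) = 43.65 kΩ, so V_A = 6.40 × 43.65/46.26 = 6.039 V.
Then V_B = V_A × (R3‖R_L)/(R2 + R3‖R_L) = 6.039 × 39.75/43.65 = 5.50 V.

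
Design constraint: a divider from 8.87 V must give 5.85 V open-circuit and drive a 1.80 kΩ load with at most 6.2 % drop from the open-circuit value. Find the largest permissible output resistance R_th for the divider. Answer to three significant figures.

Loading drop = R_th/(R_th + R_L) ≤ 0.0620, so R_th ≤ R_L · ε/(1−ε) = 1.80 kΩ × 0.0620/0.9380 = 119 Ω.

R_th ≤ 119 Ω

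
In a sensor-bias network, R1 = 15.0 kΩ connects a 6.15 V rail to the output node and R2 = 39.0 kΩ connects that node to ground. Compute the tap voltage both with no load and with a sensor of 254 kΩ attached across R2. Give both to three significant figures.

Unloaded: 4.44 V; loaded: 4.26 V

Open-circuit: V = 6.15 × 39.0/(15.0 + 39.0) = 4.44 V.
With the load, R2 becomes R2‖R_L = 33.81 kΩ, so V = 6.15 × 33.81/48.81 = 4.26 V.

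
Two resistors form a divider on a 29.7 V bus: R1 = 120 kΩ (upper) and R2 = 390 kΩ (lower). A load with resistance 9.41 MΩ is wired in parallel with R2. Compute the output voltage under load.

V_out ≈ 22.5 V

The load sits in parallel with R2: R2‖R_L = (390 × 9410) / (390 + 9410) = 374.5 kΩ.
V_out = 29.7 × 374.5 / (120 + 374.5) = 29.7 × 374.5/494.5 = 22.5 V.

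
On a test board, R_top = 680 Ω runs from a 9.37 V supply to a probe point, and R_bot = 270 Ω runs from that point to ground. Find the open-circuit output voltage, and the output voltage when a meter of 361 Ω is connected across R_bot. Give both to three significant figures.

Open-circuit: V = 9.37 × 270/(680 + 270) = 2.66 V.
With the load, R_bot becomes R_bot‖R_L = 154.5 Ω, so V = 9.37 × 154.5/834.5 = 1.73 V.

Unloaded: 2.66 V; loaded: 1.73 V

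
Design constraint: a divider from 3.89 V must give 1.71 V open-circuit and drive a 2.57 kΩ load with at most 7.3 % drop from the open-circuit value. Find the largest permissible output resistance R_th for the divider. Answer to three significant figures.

Loading drop = R_th/(R_th + R_L) ≤ 0.0730, so R_th ≤ R_L · ε/(1−ε) = 2.57 kΩ × 0.0730/0.9270 = 202 Ω.
(Any R1, R2 with R2/(R1+R2) = 0.440 and R1‖R2 ≤ 202 Ω will meet the spec.)

R_th ≤ 202 Ω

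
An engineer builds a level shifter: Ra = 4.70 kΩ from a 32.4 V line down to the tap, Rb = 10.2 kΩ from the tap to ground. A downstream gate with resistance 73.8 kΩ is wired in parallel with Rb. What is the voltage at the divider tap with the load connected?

The load sits in parallel with Rb: Rb‖R_L = (10.2 × 73.8) / (10.2 + 73.8) = 8.961 kΩ.
V_out = 32.4 × 8.961 / (4.70 + 8.961) = 32.4 × 8.961/13.66 = 21.3 V.

V_out ≈ 21.3 V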